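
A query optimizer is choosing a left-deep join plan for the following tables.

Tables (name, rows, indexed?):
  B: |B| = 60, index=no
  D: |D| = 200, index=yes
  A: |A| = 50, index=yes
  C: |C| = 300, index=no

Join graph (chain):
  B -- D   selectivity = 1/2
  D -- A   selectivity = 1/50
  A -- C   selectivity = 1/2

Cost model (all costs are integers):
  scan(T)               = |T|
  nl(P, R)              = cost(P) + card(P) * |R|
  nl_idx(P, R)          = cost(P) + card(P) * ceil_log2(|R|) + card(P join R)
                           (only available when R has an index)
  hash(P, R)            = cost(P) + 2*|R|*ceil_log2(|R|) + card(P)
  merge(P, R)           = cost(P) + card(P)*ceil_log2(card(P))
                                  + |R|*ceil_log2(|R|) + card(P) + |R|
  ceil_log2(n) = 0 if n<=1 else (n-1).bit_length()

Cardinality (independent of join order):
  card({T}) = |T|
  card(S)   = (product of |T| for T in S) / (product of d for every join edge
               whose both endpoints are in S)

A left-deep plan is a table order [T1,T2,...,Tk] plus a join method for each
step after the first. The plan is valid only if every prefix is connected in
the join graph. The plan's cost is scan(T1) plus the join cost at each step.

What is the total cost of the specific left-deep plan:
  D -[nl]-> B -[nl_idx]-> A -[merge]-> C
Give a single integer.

step 1: scan D: cost=200, card=200
step 2: join B via nl
    card(P join B) = 200*60/(2) = 6000
    cost = 200 + 200*60 = 12200
step 3: join A via nl_idx
    card(P join A) = 6000*50/(50) = 6000
    cost = 12200 + 6000*6 + 6000 = 54200
step 4: join C via merge
    card(P join C) = 6000*300/(2) = 900000
    cost = 54200 + 6000*13 + 300*9 + 6000 + 300 = 141200

141200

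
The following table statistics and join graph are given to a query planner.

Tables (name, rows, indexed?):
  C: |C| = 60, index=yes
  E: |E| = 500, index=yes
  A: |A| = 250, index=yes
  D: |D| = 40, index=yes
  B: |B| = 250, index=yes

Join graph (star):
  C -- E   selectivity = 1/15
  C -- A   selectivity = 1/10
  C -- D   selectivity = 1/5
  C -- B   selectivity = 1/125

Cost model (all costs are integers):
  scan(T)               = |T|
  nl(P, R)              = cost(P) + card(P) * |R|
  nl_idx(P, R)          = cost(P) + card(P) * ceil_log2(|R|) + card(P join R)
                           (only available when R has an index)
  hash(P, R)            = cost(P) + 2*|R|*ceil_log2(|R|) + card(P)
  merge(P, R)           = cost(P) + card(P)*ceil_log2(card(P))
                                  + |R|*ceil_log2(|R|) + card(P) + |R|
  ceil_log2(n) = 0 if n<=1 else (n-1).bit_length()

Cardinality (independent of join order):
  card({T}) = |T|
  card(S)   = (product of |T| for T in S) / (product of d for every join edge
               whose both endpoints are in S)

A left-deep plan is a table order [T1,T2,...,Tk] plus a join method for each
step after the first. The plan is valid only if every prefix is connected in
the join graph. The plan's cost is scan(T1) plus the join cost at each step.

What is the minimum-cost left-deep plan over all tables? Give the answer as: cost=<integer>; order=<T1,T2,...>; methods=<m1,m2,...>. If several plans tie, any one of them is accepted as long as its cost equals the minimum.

cost=39220; order=C,B,D,A,E; methods=nl_idx,hash,hash,hash

Selinger DP (subsets sized 1..n):
  {C}: scan cost=60, card=60
  {E}: scan cost=500, card=500
  {A}: scan cost=250, card=250
  {D}: scan cost=40, card=40
  {B}: scan cost=250, card=250
  {CE}: card=2000; try (C,hash)→1720, (E,nl_idx)→2600, (E,merge)→5480, (C,nl_idx)→5500, (C,merge)→5920, (E,hash)→9120 …(+2); best=1720 via (C,hash)
  {AC}: card=1500; try (C,hash)→1220, (A,nl_idx)→2040, (A,merge)→2730, (C,merge)→2920, (C,nl_idx)→3250, (A,hash)→4120 …(+2); best=1220 via (C,hash)
  {CD}: card=480; try (D,hash)→600, (C,merge)→740, (D,merge)→760, (C,nl_idx)→760, (C,hash)→800, (D,nl_idx)→900 …(+2); best=600 via (D,hash)
  {BC}: card=120; try (B,nl_idx)→660, (C,hash)→1220, (C,nl_idx)→1870, (B,merge)→2730, (C,merge)→2920, (B,hash)→4120 …(+2); best=660 via (B,nl_idx)
  {ACE}: card=50000; try (A,hash)→7720, (E,hash)→11720, (E,merge)→24220, (A,merge)→27970, (E,nl_idx)→64720, (A,nl_idx)→67720 …(+2); best=7720 via (A,hash)
  {CDE}: card=16000; try (D,hash)→4200, (E,hash)→10080, (E,merge)→10400, (E,nl_idx)→20920, (D,merge)→26000, (D,nl_idx)→29720 …(+2); best=4200 via (D,hash)
  {BCE}: card=4000; try (E,nl_idx)→5740, (E,merge)→6620, (B,hash)→7720, (E,hash)→9780, (B,nl_idx)→21720, (B,merge)→27970 …(+2); best=5740 via (E,nl_idx)
  {ACD}: card=12000; try (D,hash)→3200, (A,hash)→5080, (A,merge)→7650, (A,nl_idx)→16440, (D,merge)→19500, (D,nl_idx)→22220 …(+2); best=3200 via (D,hash)
  {ABC}: card=3000; try (A,merge)→3870, (A,nl_idx)→4620, (A,hash)→4780, (B,hash)→6720, (B,nl_idx)→16220, (B,merge)→21470 …(+2); best=3870 via (A,merge)
  {BCD}: card=960; try (D,hash)→1260, (D,merge)→1900, (D,nl_idx)→2340, (B,hash)→5080, (B,nl_idx)→5400, (D,nl)→5460 …(+2); best=1260 via (D,hash)
  {ACDE}: card=400000; try (E,hash)→24200, (A,hash)→24200, (D,hash)→58200, (E,merge)→188200, (A,merge)→246450, (E,nl_idx)→511200 …(+6); best=24200 via (E,hash)
  {ABCE}: card=100000; try (A,hash)→13740, (E,hash)→15870, (E,merge)→47870, (A,merge)→59990, (B,hash)→61720, (E,nl_idx)→130870 …(+6); best=13740 via (A,hash)
  {BCDE}: card=32000; try (D,hash)→10220, (E,hash)→11220, (E,merge)→16820, (B,hash)→24200, (E,nl_idx)→41900, (D,merge)→58020 …(+6); best=10220 via (D,hash)
  {ABCD}: card=24000; try (A,hash)→6220, (D,hash)→7350, (A,merge)→14070, (B,hash)→19200, (A,nl_idx)→32940, (D,merge)→43150 …(+6); best=6220 via (A,hash)
  {ABCDE}: card=800000; try (E,hash)→39220, (A,hash)→46220, (D,hash)→114220, (E,merge)→395220, (B,hash)→428200, (A,merge)→524470 …(+10); best=39220 via (E,hash)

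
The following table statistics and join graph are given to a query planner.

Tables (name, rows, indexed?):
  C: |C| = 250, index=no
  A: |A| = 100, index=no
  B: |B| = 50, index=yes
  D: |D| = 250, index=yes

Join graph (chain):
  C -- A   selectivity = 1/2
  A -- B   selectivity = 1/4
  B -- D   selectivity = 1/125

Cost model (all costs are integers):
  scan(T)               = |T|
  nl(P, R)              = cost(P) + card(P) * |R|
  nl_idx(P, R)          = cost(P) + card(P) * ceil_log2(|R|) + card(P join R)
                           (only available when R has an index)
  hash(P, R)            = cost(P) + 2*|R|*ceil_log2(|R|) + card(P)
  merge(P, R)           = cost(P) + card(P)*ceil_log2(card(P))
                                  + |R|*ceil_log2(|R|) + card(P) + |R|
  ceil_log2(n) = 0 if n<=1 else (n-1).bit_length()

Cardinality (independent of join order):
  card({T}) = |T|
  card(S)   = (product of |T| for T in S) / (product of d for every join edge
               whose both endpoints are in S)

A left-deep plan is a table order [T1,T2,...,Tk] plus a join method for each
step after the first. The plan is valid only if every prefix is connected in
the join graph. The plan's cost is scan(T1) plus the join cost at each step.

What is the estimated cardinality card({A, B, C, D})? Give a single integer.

Tables in S: A(100), B(50), C(250), D(250)
Edges inside S: C-A(d=2), A-B(d=4), B-D(d=125)
numerator = 100 * 50 * 250 * 250 = 312500000
denominator = 2 * 4 * 125 = 1000
card(S) = 312500000 / 1000 = 312500

312500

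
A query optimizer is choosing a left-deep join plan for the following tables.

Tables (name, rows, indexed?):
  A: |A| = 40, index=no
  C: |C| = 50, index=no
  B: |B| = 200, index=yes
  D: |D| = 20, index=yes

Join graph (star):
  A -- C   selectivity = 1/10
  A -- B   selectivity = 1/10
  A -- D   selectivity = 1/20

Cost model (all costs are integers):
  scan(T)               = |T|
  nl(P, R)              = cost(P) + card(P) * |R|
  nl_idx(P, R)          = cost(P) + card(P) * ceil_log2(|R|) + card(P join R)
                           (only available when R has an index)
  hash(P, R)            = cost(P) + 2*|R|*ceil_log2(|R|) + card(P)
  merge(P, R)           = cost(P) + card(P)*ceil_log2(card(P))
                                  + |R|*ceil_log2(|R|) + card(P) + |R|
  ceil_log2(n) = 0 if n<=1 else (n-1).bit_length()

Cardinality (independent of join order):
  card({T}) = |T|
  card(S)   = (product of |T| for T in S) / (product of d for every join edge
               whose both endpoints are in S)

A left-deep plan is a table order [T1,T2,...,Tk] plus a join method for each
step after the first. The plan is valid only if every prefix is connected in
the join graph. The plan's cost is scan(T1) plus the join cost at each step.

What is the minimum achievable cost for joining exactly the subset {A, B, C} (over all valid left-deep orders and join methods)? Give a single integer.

2280

Selinger DP over subsets of {A,B,C}:
  {A}: scan cost=40, card=40
  {C}: scan cost=50, card=50
  {B}: scan cost=200, card=200
  {AC}: card=200; try (A,hash)→580, (C,merge)→670, (C,hash)→680, (A,merge)→680, (C,nl)→2040, (A,nl)→2050; best=580 via (A,hash)
  {AB}: card=800; try (A,hash)→880, (B,nl_idx)→1160, (B,merge)→2120, (A,merge)→2280, (B,hash)→3280, (B,nl)→8040 …(+1); best=880 via (A,hash)
  {ABC}: card=4000; try (C,hash)→2280, (B,hash)→3980, (B,merge)→4180, (B,nl_idx)→6180, (C,merge)→10030, (B,nl)→40580 …(+1); best=2280 via (C,hash)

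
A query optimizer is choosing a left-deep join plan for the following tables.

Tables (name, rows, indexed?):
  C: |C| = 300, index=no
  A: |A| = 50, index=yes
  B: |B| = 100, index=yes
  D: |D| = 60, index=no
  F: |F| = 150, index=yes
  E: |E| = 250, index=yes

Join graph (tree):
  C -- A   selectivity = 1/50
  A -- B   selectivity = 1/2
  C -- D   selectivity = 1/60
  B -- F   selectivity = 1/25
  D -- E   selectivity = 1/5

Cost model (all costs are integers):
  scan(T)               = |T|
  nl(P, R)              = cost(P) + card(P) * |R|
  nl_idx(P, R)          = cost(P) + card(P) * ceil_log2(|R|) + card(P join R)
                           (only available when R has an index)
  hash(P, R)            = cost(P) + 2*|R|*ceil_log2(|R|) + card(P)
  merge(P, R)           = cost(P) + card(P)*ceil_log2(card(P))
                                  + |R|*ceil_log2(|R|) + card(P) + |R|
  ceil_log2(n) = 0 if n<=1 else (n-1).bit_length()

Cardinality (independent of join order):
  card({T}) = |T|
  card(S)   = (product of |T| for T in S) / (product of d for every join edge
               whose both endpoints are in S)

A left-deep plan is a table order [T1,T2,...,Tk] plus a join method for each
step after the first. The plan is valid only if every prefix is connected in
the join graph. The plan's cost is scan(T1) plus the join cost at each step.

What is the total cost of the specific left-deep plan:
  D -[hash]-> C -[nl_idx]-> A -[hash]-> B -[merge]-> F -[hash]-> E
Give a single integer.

329670

step 1: scan D: cost=60, card=60
step 2: join C via hash
    card(P join C) = 60*300/(60) = 300
    cost = 60 + 2*300*9 + 60 = 5520
step 3: join A via nl_idx
    card(P join A) = 300*50/(50) = 300
    cost = 5520 + 300*6 + 300 = 7620
step 4: join B via hash
    card(P join B) = 300*100/(2) = 15000
    cost = 7620 + 2*100*7 + 300 = 9320
step 5: join F via merge
    card(P join F) = 15000*150/(25) = 90000
    cost = 9320 + 15000*14 + 150*8 + 15000 + 150 = 235670
step 6: join E via hash
    card(P join E) = 90000*250/(5) = 4500000
    cost = 235670 + 2*250*8 + 90000 = 329670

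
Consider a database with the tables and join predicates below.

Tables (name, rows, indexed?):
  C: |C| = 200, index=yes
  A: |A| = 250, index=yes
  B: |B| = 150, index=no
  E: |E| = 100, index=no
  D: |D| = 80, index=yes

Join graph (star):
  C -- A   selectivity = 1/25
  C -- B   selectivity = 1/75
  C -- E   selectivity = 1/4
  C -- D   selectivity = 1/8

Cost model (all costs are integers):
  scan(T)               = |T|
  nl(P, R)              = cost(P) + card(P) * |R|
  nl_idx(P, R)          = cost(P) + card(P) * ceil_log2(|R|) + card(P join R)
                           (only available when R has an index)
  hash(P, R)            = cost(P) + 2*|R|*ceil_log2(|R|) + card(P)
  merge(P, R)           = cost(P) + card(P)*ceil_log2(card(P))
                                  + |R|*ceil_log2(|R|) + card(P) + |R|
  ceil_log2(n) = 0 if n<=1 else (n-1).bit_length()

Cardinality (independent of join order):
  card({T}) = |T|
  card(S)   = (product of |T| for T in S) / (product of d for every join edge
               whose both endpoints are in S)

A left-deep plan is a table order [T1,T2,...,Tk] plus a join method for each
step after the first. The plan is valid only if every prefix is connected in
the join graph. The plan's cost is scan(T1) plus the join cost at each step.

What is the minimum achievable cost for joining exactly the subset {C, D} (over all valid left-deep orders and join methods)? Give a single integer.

1520

Selinger DP over subsets of {C,D}:
  {C}: scan cost=200, card=200
  {D}: scan cost=80, card=80
  {CD}: card=2000; try (D,hash)→1520, (C,merge)→2520, (D,merge)→2640, (C,nl_idx)→2720, (C,hash)→3360, (D,nl_idx)→3600 …(+2); best=1520 via (D,hash)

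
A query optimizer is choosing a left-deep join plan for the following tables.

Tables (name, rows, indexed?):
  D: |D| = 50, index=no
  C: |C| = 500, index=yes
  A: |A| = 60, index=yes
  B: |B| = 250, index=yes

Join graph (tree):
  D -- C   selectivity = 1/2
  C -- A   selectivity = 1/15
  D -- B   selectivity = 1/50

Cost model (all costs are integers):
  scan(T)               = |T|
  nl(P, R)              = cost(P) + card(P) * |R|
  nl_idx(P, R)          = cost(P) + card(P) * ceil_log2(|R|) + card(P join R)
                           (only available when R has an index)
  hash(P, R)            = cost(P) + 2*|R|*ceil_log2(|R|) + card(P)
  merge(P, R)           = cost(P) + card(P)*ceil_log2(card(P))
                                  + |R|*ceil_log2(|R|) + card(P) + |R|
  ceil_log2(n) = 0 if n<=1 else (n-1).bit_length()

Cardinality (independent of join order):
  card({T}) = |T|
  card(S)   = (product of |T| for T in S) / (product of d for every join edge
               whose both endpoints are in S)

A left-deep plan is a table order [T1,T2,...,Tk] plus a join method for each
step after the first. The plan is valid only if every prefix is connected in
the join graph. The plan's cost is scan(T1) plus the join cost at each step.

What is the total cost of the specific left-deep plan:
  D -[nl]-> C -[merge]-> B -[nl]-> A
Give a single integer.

step 1: scan D: cost=50, card=50
step 2: join C via nl
    card(P join C) = 50*500/(2) = 12500
    cost = 50 + 50*500 = 25050
step 3: join B via merge
    card(P join B) = 12500*250/(50) = 62500
    cost = 25050 + 12500*14 + 250*8 + 12500 + 250 = 214800
step 4: join A via nl
    card(P join A) = 62500*60/(15) = 250000
    cost = 214800 + 62500*60 = 3964800

3964800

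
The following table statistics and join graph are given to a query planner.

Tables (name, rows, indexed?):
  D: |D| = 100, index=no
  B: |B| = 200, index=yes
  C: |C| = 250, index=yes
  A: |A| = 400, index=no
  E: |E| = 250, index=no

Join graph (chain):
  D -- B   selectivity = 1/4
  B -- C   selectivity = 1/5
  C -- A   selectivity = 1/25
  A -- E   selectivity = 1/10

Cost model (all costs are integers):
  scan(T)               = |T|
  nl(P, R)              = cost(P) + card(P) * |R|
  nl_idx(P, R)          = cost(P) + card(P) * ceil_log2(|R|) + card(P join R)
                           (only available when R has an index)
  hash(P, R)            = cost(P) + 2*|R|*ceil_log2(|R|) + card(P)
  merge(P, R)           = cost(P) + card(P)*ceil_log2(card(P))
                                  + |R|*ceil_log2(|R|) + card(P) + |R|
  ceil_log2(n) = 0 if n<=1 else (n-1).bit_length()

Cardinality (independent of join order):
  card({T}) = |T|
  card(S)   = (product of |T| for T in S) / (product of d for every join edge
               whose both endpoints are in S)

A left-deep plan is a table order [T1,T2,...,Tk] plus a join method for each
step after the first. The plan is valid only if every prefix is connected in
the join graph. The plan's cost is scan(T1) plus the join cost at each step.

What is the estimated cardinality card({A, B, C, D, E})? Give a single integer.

Tables in S: A(400), B(200), C(250), D(100), E(250)
Edges inside S: D-B(d=4), B-C(d=5), C-A(d=25), A-E(d=10)
numerator = 400 * 200 * 250 * 100 * 250 = 500000000000
denominator = 4 * 5 * 25 * 10 = 5000
card(S) = 500000000000 / 5000 = 100000000

100000000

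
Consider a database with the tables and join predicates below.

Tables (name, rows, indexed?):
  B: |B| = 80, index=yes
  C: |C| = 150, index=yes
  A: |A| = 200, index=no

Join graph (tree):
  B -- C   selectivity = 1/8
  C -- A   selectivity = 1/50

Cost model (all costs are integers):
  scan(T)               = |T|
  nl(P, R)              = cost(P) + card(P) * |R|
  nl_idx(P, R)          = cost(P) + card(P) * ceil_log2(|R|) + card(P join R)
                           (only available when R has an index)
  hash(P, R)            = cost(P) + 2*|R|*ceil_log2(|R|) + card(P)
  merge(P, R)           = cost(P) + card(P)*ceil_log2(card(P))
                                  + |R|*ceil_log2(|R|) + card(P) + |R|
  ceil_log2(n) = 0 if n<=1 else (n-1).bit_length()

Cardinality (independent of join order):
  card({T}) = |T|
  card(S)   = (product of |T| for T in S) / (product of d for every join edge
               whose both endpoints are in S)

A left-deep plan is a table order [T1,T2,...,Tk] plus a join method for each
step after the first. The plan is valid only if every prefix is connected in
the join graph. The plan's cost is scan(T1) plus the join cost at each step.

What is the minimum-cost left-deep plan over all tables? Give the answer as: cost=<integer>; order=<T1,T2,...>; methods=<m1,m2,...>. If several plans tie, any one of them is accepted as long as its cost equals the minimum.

cost=4120; order=A,C,B; methods=nl_idx,hash

Selinger DP (subsets sized 1..n):
  {B}: scan cost=80, card=80
  {C}: scan cost=150, card=150
  {A}: scan cost=200, card=200
  {BC}: card=1500; try (B,hash)→1420, (C,merge)→2070, (B,merge)→2140, (C,nl_idx)→2220, (C,hash)→2560, (B,nl_idx)→2700 …(+2); best=1420 via (B,hash)
  {AC}: card=600; try (C,nl_idx)→2400, (C,hash)→2800, (A,merge)→3300, (C,merge)→3350, (A,hash)→3500, (A,nl)→30150 …(+1); best=2400 via (C,nl_idx)
  {ABC}: card=6000; try (B,hash)→4120, (A,hash)→6120, (B,merge)→9640, (B,nl_idx)→12600, (A,merge)→21220, (B,nl)→50400 …(+1); best=4120 via (B,hash)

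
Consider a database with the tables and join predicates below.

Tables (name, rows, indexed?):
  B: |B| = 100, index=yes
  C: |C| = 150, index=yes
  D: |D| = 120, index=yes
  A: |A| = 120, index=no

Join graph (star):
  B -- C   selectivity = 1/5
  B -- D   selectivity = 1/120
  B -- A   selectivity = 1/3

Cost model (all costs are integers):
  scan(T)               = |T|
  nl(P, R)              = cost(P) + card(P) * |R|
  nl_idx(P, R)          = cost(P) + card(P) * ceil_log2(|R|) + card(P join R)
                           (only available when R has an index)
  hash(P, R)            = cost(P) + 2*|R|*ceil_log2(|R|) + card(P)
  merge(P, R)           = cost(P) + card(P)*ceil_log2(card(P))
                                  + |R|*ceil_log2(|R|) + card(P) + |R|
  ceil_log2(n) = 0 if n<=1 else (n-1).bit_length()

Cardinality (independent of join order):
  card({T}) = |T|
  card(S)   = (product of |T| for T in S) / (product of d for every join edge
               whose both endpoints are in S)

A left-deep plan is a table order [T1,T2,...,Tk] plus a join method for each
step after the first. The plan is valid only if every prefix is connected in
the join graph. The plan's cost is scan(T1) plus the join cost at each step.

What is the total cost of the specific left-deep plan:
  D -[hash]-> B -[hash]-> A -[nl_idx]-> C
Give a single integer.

155420

step 1: scan D: cost=120, card=120
step 2: join B via hash
    card(P join B) = 120*100/(120) = 100
    cost = 120 + 2*100*7 + 120 = 1640
step 3: join A via hash
    card(P join A) = 100*120/(3) = 4000
    cost = 1640 + 2*120*7 + 100 = 3420
step 4: join C via nl_idx
    card(P join C) = 4000*150/(5) = 120000
    cost = 3420 + 4000*8 + 120000 = 155420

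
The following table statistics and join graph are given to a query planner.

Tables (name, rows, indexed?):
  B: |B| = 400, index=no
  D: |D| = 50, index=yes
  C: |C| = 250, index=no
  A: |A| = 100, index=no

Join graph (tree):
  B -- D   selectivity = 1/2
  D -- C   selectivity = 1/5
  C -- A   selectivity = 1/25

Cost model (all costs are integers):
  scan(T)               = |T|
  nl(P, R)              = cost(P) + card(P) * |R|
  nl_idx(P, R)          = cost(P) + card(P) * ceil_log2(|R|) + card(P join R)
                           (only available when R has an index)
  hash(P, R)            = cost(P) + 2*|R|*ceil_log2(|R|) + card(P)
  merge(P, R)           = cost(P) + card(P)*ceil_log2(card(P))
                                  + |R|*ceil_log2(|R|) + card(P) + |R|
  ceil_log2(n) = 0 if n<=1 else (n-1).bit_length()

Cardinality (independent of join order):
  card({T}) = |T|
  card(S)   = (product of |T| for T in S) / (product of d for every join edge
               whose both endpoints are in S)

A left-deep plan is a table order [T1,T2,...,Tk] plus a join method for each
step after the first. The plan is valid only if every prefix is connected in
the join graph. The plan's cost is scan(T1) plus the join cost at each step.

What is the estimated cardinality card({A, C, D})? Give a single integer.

10000

Tables in S: A(100), C(250), D(50)
Edges inside S: D-C(d=5), C-A(d=25)
numerator = 100 * 250 * 50 = 1250000
denominator = 5 * 25 = 125
card(S) = 1250000 / 125 = 10000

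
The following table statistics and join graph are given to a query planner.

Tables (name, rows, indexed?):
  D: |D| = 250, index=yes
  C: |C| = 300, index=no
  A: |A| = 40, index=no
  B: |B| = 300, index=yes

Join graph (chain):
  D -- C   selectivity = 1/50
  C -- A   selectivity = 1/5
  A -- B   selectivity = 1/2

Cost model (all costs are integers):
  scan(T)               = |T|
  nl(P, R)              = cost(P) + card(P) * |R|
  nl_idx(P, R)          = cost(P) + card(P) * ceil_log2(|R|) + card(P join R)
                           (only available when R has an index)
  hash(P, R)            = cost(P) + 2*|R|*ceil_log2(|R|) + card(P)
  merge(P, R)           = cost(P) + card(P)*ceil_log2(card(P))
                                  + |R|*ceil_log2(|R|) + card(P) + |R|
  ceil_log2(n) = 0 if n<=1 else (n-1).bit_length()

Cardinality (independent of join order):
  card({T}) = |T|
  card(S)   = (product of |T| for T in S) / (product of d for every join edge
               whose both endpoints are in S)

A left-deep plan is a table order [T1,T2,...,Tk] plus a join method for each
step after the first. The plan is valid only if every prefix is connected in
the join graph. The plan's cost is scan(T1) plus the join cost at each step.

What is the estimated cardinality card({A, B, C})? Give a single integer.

Tables in S: A(40), B(300), C(300)
Edges inside S: C-A(d=5), A-B(d=2)
numerator = 40 * 300 * 300 = 3600000
denominator = 5 * 2 = 10
card(S) = 3600000 / 10 = 360000

360000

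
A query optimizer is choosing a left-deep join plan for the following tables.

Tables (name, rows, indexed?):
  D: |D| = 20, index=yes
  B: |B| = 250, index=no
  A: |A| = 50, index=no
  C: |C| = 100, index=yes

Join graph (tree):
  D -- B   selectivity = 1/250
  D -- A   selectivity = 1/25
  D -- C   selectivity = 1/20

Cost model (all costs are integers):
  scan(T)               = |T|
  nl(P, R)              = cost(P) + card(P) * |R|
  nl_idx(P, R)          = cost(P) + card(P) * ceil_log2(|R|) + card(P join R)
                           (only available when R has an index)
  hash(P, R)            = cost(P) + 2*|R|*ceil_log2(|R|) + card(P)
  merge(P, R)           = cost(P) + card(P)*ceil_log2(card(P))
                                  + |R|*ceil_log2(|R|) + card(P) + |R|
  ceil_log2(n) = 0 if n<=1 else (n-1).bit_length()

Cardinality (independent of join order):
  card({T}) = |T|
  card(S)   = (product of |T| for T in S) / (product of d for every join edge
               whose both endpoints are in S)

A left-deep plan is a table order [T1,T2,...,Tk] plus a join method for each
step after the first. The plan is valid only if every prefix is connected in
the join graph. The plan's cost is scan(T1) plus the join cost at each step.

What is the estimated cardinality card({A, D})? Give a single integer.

40

Tables in S: A(50), D(20)
Edges inside S: D-A(d=25)
numerator = 50 * 20 = 1000
denominator = 25 = 25
card(S) = 1000 / 25 = 40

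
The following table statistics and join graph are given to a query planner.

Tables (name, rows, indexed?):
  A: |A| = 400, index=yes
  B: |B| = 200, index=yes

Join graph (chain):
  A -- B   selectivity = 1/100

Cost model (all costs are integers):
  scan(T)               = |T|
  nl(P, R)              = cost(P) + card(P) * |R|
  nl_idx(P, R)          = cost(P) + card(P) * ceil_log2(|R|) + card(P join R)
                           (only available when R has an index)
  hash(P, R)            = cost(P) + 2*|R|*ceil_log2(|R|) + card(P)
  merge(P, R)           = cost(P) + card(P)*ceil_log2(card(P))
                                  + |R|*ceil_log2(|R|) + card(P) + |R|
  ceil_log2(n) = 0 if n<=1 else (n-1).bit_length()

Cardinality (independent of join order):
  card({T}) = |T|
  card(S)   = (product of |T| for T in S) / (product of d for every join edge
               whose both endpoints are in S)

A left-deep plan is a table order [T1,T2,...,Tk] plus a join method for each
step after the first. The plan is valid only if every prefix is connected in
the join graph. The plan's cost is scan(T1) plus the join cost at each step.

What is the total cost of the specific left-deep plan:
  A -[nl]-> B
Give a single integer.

80400

step 1: scan A: cost=400, card=400
step 2: join B via nl
    card(P join B) = 400*200/(100) = 800
    cost = 400 + 400*200 = 80400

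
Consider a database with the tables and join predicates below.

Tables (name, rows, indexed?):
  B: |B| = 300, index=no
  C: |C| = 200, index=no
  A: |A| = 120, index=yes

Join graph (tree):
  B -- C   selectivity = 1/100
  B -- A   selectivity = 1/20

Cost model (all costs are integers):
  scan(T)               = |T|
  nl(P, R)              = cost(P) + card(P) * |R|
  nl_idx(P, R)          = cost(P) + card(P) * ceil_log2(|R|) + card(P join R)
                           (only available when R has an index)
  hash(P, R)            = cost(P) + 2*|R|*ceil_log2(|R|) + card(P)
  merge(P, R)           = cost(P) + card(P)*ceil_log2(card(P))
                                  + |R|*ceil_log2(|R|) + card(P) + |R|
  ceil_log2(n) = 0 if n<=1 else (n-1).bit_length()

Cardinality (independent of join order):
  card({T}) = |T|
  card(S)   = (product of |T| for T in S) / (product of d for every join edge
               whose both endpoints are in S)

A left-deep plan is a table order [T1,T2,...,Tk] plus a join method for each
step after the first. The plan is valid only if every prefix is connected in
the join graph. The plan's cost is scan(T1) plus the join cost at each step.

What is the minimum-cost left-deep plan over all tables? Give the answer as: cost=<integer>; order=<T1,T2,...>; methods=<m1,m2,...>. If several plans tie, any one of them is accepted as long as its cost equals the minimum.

cost=6080; order=B,C,A; methods=hash,hash

Selinger DP (subsets sized 1..n):
  {B}: scan cost=300, card=300
  {C}: scan cost=200, card=200
  {A}: scan cost=120, card=120
  {BC}: card=600; try (C,hash)→3800, (B,merge)→5000, (C,merge)→5100, (B,hash)→5800, (B,nl)→60200, (C,nl)→60300; best=3800 via (C,hash)
  {AB}: card=1800; try (A,hash)→2280, (B,merge)→4080, (A,nl_idx)→4200, (A,merge)→4260, (B,hash)→5640, (B,nl)→36120 …(+1); best=2280 via (A,hash)
  {ABC}: card=3600; try (A,hash)→6080, (C,hash)→7280, (A,merge)→11360, (A,nl_idx)→11600, (C,merge)→25680, (A,nl)→75800 …(+1); best=6080 via (A,hash)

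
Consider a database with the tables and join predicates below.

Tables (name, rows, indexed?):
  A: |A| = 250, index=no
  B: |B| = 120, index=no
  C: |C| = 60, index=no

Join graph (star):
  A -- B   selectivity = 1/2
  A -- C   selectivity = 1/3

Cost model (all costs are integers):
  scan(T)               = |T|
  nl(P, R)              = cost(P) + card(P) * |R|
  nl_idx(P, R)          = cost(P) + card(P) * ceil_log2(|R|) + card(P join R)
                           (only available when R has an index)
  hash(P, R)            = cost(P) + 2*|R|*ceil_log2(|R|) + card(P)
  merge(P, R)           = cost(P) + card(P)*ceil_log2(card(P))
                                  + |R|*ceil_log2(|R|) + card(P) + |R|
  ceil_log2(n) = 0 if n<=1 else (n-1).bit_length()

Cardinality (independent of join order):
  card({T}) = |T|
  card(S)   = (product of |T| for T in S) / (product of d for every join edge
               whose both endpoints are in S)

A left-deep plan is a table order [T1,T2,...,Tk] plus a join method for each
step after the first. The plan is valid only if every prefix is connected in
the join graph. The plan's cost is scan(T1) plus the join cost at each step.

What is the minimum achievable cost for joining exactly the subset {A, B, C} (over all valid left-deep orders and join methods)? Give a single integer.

7900

Selinger DP over subsets of {A,B,C}:
  {A}: scan cost=250, card=250
  {B}: scan cost=120, card=120
  {C}: scan cost=60, card=60
  {AB}: card=15000; try (B,hash)→2180, (A,merge)→3330, (B,merge)→3460, (A,hash)→4240, (A,nl)→30120, (B,nl)→30250; best=2180 via (B,hash)
  {AC}: card=5000; try (C,hash)→1220, (A,merge)→2730, (C,merge)→2920, (A,hash)→4120, (A,nl)→15060, (C,nl)→15250; best=1220 via (C,hash)
  {ABC}: card=300000; try (B,hash)→7900, (C,hash)→17900, (B,merge)→72180, (C,merge)→227600, (B,nl)→601220, (C,nl)→902180; best=7900 via (B,hash)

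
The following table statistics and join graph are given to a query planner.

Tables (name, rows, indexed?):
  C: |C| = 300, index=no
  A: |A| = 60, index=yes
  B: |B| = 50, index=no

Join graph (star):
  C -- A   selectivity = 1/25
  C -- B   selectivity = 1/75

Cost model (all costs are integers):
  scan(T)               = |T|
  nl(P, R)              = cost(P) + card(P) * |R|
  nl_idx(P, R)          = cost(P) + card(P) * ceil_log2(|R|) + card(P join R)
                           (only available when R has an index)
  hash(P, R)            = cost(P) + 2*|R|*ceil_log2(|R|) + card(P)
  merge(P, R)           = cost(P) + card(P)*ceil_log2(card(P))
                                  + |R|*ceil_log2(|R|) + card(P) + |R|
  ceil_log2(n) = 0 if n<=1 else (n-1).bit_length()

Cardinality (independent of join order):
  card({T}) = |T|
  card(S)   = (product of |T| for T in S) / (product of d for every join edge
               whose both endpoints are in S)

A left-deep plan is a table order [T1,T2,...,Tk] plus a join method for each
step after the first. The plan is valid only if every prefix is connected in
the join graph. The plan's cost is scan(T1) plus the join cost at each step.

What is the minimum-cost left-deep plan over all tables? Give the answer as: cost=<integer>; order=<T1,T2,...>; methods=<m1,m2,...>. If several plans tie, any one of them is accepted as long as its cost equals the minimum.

cost=2120; order=C,B,A; methods=hash,hash

Selinger DP (subsets sized 1..n):
  {C}: scan cost=300, card=300
  {A}: scan cost=60, card=60
  {B}: scan cost=50, card=50
  {AC}: card=720; try (A,hash)→1320, (A,nl_idx)→2820, (C,merge)→3480, (A,merge)→3720, (C,hash)→5520, (C,nl)→18060 …(+1); best=1320 via (A,hash)
  {BC}: card=200; try (B,hash)→1200, (C,merge)→3400, (B,merge)→3650, (C,hash)→5500, (C,nl)→15050, (B,nl)→15300; best=1200 via (B,hash)
  {ABC}: card=480; try (A,hash)→2120, (B,hash)→2640, (A,nl_idx)→2880, (A,merge)→3420, (B,merge)→9590, (A,nl)→13200 …(+1); best=2120 via (A,hash)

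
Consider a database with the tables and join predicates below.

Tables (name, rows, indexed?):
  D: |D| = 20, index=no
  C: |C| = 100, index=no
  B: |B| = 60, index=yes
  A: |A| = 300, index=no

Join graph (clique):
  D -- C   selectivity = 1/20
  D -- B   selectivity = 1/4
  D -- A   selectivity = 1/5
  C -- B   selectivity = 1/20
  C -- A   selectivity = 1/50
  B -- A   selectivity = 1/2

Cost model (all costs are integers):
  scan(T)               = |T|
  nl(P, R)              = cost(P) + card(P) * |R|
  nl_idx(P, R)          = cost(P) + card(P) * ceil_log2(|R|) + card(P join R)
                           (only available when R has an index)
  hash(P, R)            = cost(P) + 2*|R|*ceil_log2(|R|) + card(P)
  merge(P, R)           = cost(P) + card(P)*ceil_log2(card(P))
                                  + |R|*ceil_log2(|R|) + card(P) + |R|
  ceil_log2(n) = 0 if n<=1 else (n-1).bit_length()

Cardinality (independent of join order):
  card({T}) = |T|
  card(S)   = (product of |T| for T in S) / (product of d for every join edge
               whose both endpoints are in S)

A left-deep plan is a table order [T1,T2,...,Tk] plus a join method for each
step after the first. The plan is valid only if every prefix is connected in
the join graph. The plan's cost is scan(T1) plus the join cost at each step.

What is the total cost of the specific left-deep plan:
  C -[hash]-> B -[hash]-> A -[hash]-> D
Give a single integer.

step 1: scan C: cost=100, card=100
step 2: join B via hash
    card(P join B) = 100*60/(20) = 300
    cost = 100 + 2*60*6 + 100 = 920
step 3: join A via hash
    card(P join A) = 300*300/(50*2) = 900
    cost = 920 + 2*300*9 + 300 = 6620
step 4: join D via hash
    card(P join D) = 900*20/(20*4*5) = 45
    cost = 6620 + 2*20*5 + 900 = 7720

7720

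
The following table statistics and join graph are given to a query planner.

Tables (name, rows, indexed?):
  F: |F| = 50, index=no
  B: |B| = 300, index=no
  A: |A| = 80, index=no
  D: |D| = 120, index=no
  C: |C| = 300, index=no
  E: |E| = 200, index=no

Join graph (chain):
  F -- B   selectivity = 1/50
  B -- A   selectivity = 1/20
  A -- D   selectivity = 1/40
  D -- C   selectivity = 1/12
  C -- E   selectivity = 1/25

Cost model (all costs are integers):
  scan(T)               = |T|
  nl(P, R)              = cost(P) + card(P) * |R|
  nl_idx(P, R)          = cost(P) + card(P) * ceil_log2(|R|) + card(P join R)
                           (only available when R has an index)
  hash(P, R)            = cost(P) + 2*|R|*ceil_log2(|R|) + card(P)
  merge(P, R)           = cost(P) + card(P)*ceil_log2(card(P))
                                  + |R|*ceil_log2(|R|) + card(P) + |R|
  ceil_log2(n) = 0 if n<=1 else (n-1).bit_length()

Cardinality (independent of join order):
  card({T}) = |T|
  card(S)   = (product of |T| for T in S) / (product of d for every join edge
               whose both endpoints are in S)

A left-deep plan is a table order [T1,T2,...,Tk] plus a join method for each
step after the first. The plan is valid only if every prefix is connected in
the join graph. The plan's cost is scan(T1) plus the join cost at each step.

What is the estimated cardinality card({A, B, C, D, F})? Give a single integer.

Tables in S: A(80), B(300), C(300), D(120), F(50)
Edges inside S: F-B(d=50), B-A(d=20), A-D(d=40), D-C(d=12)
numerator = 80 * 300 * 300 * 120 * 50 = 43200000000
denominator = 50 * 20 * 40 * 12 = 480000
card(S) = 43200000000 / 480000 = 90000

90000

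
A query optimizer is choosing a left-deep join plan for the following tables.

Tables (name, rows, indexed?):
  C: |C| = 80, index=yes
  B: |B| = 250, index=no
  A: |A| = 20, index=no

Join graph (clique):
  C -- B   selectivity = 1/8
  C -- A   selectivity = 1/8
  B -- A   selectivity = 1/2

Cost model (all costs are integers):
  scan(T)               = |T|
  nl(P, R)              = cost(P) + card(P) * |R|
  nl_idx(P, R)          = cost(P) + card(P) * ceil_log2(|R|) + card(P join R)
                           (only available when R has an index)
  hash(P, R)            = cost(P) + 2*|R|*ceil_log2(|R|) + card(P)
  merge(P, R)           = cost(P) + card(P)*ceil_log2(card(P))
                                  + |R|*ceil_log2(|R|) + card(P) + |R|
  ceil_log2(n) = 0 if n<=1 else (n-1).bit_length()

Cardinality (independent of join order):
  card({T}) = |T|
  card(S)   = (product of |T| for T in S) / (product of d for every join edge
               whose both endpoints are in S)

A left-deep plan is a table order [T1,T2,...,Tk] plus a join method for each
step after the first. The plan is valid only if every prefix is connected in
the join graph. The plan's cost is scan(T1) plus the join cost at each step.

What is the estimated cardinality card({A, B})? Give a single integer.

2500

Tables in S: A(20), B(250)
Edges inside S: B-A(d=2)
numerator = 20 * 250 = 5000
denominator = 2 = 2
card(S) = 5000 / 2 = 2500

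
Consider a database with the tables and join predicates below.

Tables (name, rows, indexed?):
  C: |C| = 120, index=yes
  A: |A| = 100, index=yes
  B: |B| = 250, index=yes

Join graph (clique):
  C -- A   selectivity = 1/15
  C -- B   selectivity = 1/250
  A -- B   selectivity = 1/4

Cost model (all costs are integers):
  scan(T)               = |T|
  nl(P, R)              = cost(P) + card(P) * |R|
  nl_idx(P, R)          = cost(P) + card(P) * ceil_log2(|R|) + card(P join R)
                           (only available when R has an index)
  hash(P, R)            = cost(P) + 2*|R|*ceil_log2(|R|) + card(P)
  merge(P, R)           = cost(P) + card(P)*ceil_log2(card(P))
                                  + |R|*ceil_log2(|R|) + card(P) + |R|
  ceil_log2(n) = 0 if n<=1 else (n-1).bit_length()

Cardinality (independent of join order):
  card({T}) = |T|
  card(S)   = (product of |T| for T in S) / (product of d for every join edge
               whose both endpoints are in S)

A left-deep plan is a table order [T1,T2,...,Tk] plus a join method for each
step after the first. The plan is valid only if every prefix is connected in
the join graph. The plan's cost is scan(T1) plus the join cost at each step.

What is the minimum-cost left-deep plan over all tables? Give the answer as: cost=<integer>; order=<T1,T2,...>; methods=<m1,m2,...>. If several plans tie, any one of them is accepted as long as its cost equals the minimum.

cost=2240; order=C,B,A; methods=nl_idx,nl_idx

Selinger DP (subsets sized 1..n):
  {C}: scan cost=120, card=120
  {A}: scan cost=100, card=100
  {B}: scan cost=250, card=250
  {AC}: card=800; try (C,nl_idx)→1600, (A,hash)→1640, (A,nl_idx)→1760, (C,merge)→1860, (C,hash)→1880, (A,merge)→1880 …(+2); best=1600 via (C,nl_idx)
  {BC}: card=120; try (B,nl_idx)→1200, (C,nl_idx)→2120, (C,hash)→2180, (B,merge)→3330, (C,merge)→3460, (B,hash)→4240 …(+2); best=1200 via (B,nl_idx)
  {AB}: card=6250; try (A,hash)→1900, (B,merge)→3150, (A,merge)→3300, (B,hash)→4200, (B,nl_idx)→7150, (A,nl_idx)→8250 …(+2); best=1900 via (A,hash)
  {ABC}: card=200; try (A,nl_idx)→2240, (A,hash)→2720, (A,merge)→2960, (B,hash)→6400, (B,nl_idx)→8200, (C,hash)→9830 …(+6); best=2240 via (A,nl_idx)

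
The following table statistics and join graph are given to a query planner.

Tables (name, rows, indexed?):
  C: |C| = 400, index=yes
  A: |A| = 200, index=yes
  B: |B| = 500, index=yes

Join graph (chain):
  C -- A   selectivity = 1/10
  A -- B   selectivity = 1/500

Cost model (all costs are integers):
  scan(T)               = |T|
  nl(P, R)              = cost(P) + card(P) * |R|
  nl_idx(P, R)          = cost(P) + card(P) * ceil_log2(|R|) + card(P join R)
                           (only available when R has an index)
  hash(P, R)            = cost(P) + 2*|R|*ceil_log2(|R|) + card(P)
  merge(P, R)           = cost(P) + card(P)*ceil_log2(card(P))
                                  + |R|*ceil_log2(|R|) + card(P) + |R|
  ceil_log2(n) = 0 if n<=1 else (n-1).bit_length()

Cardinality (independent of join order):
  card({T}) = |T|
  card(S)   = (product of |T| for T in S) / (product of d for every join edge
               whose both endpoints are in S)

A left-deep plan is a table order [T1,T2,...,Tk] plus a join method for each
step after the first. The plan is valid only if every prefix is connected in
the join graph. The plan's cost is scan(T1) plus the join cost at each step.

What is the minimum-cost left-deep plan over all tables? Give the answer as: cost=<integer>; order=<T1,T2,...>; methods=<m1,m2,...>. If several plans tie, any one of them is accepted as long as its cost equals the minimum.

cost=8000; order=A,B,C; methods=nl_idx,merge

Selinger DP (subsets sized 1..n):
  {C}: scan cost=400, card=400
  {A}: scan cost=200, card=200
  {B}: scan cost=500, card=500
  {AC}: card=8000; try (A,hash)→4000, (C,merge)→6000, (A,merge)→6200, (C,hash)→7600, (C,nl_idx)→10000, (A,nl_idx)→11600 …(+2); best=4000 via (A,hash)
  {AB}: card=200; try (B,nl_idx)→2200, (A,hash)→4200, (A,nl_idx)→4700, (B,merge)→7000, (A,merge)→7300, (B,hash)→9400 …(+2); best=2200 via (B,nl_idx)
  {ABC}: card=8000; try (C,merge)→8000, (C,hash)→9600, (C,nl_idx)→12000, (B,hash)→21000, (C,nl)→82200, (B,nl_idx)→84000 …(+2); best=8000 via (C,merge)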